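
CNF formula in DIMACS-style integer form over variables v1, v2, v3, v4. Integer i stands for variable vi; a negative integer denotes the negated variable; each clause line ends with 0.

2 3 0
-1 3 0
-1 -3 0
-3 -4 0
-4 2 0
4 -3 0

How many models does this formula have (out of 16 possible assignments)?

The models are:
  v1=F v2=T v3=F v4=F
  v1=F v2=T v3=F v4=T
Count: 2.

2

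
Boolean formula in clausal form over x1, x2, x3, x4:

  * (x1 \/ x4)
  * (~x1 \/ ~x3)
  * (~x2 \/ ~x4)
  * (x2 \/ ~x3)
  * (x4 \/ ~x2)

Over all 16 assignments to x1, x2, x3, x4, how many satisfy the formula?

3

The models are:
  x1=0 x2=0 x3=0 x4=1
  x1=1 x2=0 x3=0 x4=0
  x1=1 x2=0 x3=0 x4=1
Count: 3.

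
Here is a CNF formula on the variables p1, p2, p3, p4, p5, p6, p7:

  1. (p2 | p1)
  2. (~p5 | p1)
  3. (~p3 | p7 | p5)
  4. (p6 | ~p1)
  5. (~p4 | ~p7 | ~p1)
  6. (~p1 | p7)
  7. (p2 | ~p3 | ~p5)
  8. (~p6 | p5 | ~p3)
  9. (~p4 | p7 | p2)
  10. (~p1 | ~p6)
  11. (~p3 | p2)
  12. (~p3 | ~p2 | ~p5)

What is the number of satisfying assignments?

Split on p1, then p2.
  p1=T, p2=T: a clause becomes empty — 0.
  p1=T, p2=F: a clause becomes empty — 0.
  p1=F, p2=T: p4 free; 5 ways for (p3,p5,p6,p7) × 2^1 = 10.
  p1=F, p2=F: a clause becomes empty — 0.
Total: 0 + 0 + 10 + 0 = 10.

10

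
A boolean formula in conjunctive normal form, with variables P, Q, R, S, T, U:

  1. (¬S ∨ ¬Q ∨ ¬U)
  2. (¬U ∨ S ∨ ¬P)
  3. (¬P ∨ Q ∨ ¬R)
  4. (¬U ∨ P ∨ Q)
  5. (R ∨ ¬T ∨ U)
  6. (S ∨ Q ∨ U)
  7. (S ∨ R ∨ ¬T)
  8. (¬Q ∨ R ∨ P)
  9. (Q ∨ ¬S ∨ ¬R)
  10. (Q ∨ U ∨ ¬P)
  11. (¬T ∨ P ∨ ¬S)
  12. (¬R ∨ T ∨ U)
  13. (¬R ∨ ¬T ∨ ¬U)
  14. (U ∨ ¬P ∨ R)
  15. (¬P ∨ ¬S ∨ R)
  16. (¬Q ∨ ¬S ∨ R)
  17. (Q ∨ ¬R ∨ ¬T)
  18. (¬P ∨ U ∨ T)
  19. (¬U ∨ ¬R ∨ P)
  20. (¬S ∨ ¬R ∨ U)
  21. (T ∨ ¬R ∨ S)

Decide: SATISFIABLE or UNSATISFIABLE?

Branch on P: take P = False.
Set Q = True and propagate.
  then R is forced to True.
  then U is forced to False.
  then T is forced to True.
  then S is forced to False.
Every clause has at least one true literal under this assignment.
So P = 0, Q = 1, R = 1, S = 0, T = 1, U = 0 is a satisfying assignment.

SATISFIABLE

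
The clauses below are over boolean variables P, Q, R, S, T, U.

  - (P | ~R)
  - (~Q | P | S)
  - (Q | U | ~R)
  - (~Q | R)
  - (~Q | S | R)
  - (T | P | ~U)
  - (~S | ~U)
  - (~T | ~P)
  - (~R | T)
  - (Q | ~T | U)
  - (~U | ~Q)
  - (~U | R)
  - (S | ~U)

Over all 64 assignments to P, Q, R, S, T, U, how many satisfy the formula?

Satisfying assignments:
  P=0 Q=0 R=0 S=0 T=0 U=0
  P=0 Q=0 R=0 S=1 T=0 U=0
  P=1 Q=0 R=0 S=0 T=0 U=0
  P=1 Q=0 R=0 S=1 T=0 U=0
Count: 4.

4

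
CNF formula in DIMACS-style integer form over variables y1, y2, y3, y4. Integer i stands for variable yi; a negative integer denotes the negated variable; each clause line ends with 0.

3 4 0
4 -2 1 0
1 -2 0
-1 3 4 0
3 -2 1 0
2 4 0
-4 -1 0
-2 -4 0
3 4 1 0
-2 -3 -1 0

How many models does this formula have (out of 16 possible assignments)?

2

Satisfying assignments:
  y1=F y2=F y3=F y4=T
  y1=F y2=F y3=T y4=T
Count: 2.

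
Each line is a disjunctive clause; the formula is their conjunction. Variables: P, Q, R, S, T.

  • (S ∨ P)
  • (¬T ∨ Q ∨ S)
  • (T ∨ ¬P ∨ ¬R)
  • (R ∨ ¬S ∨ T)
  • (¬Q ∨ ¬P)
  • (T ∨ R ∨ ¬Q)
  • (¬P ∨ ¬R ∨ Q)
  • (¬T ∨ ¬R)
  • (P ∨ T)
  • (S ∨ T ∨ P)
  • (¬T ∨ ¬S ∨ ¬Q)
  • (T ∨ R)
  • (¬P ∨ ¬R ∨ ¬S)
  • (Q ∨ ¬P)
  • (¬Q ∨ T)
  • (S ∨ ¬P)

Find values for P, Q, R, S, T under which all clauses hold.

Branch on P: take P = False.
  then S is forced to True.
  then T is forced to True.
  then R is forced to False.
  then Q is forced to False.
Every clause has at least one true literal under this assignment.

P=F, Q=F, R=F, S=T, T=T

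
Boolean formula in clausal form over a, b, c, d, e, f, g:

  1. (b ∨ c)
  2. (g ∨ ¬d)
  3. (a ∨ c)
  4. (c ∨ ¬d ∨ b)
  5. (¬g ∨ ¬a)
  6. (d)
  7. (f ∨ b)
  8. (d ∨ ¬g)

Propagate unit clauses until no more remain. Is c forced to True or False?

(d) is a unit clause: d = True.
From (¬d ∨ g) and d = True: g = True.
In (¬a ∨ ¬g), ¬g is now false; ¬a must hold, so a = False.
(a ∨ c): since a = False, the clause reduces to (c). c = True.

True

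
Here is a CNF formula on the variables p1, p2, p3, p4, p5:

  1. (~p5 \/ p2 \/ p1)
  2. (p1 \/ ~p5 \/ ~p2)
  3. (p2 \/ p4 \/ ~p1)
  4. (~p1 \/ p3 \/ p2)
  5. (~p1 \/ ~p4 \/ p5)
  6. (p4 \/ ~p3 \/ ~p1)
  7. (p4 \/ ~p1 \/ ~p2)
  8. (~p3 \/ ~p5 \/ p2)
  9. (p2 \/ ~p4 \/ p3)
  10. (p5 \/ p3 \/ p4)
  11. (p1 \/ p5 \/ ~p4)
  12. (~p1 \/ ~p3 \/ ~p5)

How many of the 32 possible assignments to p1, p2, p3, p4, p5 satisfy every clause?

Satisfying assignments:
  p1=0 p2=0 p3=1 p4=0 p5=0
  p1=0 p2=1 p3=1 p4=0 p5=0
  p1=1 p2=1 p3=0 p4=1 p5=1
Count: 3.

3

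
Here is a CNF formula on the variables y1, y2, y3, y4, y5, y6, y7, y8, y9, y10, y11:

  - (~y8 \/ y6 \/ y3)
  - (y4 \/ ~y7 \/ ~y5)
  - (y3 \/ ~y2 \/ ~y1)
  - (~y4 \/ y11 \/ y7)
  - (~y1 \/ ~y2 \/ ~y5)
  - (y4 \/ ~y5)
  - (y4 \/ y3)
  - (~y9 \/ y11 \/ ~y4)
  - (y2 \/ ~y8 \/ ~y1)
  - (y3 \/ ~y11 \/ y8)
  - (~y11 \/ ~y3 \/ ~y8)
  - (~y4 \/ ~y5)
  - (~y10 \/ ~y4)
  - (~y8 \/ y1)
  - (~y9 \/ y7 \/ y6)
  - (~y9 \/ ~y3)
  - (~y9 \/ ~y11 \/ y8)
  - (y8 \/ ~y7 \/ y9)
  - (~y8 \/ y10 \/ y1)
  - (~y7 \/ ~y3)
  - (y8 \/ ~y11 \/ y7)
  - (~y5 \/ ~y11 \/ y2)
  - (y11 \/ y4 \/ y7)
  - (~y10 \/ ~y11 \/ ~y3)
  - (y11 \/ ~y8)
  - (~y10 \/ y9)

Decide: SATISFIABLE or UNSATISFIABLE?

UNSATISFIABLE

y8 = True:
  propagation gives y1=True, y2=True, y3=True, y5=False; an empty clause results — contradiction.
y8 = False:
  y4 = True:
    y7 = True:
      propagation gives y9=True, y11=True; contradiction.
    y7 = False:
      propagation gives y11=True; contradiction.
  y4 = False:
    propagation gives y5=False, y3=True, y9=False, y7=False; an empty clause results — contradiction.
Every branch closes, so no satisfying assignment exists.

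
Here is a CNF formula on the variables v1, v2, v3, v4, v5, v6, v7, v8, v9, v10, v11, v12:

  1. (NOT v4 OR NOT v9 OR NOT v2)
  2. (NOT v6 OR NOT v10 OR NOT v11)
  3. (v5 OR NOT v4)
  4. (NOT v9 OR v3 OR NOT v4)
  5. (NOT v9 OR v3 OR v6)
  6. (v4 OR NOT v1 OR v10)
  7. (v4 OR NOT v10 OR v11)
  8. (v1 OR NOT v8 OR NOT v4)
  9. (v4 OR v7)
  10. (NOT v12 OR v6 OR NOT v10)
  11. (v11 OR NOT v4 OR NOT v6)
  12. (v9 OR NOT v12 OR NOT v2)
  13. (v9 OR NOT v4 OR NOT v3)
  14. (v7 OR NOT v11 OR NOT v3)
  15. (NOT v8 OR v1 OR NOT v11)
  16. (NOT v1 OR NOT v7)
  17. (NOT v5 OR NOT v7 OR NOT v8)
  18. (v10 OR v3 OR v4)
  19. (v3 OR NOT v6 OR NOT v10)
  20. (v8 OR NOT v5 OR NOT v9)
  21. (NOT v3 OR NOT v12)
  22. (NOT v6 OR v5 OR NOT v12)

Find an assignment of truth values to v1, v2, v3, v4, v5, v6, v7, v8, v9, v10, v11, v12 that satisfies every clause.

v1=False  v2=True  v3=True  v4=False  v5=False  v6=False  v7=True  v8=False  v9=True  v10=True  v11=True  v12=False

Check each clause:
  1. (NOT v9 OR NOT v2 OR NOT v4) — NOT v4 is true.
  2. (NOT v6 OR NOT v11 OR NOT v10) — NOT v6 is true.
  3. (NOT v4 OR v5) — NOT v4 is true.
  4. (NOT v4 OR NOT v9 OR v3) — v3 is true.
  5. (NOT v9 OR v6 OR v3) — v3 is true.
  6. (v4 OR NOT v1 OR v10) — v10 is true.
  7. (v4 OR NOT v10 OR v11) — v11 is true.
  8. (NOT v4 OR v1 OR NOT v8) — NOT v8 is true.
  9. (v7 OR v4) — v7 is true.
  10. (NOT v10 OR NOT v12 OR v6) — NOT v12 is true.
  11. (NOT v6 OR v11 OR NOT v4) — NOT v6 is true.
  12. (NOT v2 OR NOT v12 OR v9) — v9 is true.
  13. (NOT v3 OR v9 OR NOT v4) — v9 is true.
  14. (v7 OR NOT v3 OR NOT v11) — v7 is true.
  15. (NOT v11 OR NOT v8 OR v1) — NOT v8 is true.
  16. (NOT v7 OR NOT v1) — NOT v1 is true.
  17. (NOT v8 OR NOT v7 OR NOT v5) — NOT v8 is true.
  18. (v3 OR v4 OR v10) — v10 is true.
  19. (NOT v10 OR v3 OR NOT v6) — NOT v6 is true.
  20. (NOT v5 OR NOT v9 OR v8) — NOT v5 is true.
  21. (NOT v3 OR NOT v12) — NOT v12 is true.
  22. (NOT v6 OR v5 OR NOT v12) — NOT v6 is true.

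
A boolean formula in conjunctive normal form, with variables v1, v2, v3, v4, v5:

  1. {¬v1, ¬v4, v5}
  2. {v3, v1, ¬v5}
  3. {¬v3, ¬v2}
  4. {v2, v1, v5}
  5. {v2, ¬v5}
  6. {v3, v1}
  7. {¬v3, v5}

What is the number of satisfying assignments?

4

The models are:
  v1=1 v2=0 v3=0 v4=0 v5=0
  v1=1 v2=1 v3=0 v4=0 v5=0
  v1=1 v2=1 v3=0 v4=0 v5=1
  v1=1 v2=1 v3=0 v4=1 v5=1
That's 4 in total.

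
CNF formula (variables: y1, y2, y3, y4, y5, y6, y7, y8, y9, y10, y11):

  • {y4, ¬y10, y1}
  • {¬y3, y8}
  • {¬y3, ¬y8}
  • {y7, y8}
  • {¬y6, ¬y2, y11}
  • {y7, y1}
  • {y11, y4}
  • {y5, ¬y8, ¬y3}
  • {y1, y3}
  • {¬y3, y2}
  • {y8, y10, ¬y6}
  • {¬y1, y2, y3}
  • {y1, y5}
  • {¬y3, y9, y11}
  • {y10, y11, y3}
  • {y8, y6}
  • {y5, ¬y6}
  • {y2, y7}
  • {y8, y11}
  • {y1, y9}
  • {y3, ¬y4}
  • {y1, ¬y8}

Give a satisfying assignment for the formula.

y7 occurs only positively in the remaining clauses — set y7 = True.
y9 occurs only positively in the remaining clauses — set y9 = True.
Try y1 = True.
For the remaining variables, y2 = True, y3 = False, y4 = False, y5 = False, y6 = False, y8 = True, y10 = True, y11 = True works.
Every clause has at least one true literal under this assignment.
Check each clause:
  1. {y1, y4, ¬y10} — y1 is true.
  2. {¬y3, y8} — y8 is true.
  3. {¬y3, ¬y8} — ¬y3 is true.
  4. {y8, y7} — y8 is true.
  5. {¬y6, ¬y2, y11} — ¬y6 is true.
  6. {y7, y1} — y1 is true.
  7. {y11, y4} — y11 is true.
  8. {y5, ¬y3, ¬y8} — ¬y3 is true.
  9. {y3, y1} — y1 is true.
  10. {y2, ¬y3} — y2 is true.
  11. {y10, y8, ¬y6} — y8 is true.
  12. {¬y1, y2, y3} — y2 is true.
  13. {y5, y1} — y1 is true.
  14. {¬y3, y11, y9} — y9 is true.
  15. {y11, y3, y10} — y10 is true.
  16. {y8, y6} — y8 is true.
  17. {¬y6, y5} — ¬y6 is true.
  18. {y2, y7} — y2 is true.
  19. {y8, y11} — y8 is true.
  20. {y1, y9} — y9 is true.
  21. {y3, ¬y4} — ¬y4 is true.
  22. {y1, ¬y8} — y1 is true.

y1 = True, y2 = True, y3 = False, y4 = False, y5 = False, y6 = False, y7 = True, y8 = True, y9 = True, y10 = True, y11 = True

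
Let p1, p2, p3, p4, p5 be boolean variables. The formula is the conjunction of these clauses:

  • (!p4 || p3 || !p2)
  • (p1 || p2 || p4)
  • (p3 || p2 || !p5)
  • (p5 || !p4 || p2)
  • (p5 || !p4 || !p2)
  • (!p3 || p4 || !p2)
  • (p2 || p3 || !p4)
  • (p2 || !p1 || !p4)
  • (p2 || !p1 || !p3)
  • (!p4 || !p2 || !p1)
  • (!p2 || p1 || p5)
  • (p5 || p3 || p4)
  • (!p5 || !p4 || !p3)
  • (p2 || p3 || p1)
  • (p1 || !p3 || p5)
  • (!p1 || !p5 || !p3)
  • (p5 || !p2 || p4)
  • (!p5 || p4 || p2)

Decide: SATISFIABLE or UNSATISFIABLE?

Set p1 = True and propagate.
Branch on p2: take p2 = True.
  then p4 is forced to False.
  then p3 is forced to False.
  then p5 is forced to True.
So p1=T, p2=T, p3=F, p4=F, p5=T is a satisfying assignment.

SATISFIABLE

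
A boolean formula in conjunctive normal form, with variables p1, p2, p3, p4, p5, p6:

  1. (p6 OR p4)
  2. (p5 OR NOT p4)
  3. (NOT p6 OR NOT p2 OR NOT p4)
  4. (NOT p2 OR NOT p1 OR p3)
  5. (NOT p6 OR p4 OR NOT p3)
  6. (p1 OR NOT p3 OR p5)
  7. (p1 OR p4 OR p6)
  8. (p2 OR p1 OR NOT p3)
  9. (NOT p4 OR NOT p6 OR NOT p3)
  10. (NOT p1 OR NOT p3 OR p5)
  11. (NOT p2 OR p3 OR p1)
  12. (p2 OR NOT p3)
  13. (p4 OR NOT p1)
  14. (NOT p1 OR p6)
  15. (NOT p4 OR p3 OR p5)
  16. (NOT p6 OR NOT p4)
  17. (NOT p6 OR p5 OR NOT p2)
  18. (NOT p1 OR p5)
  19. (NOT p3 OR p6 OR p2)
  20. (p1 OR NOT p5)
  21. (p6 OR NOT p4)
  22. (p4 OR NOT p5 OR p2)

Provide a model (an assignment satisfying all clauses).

Try p1 = False.
  then p5 is forced to False.
  then p4 is forced to False.
  then p6 is forced to True.
  then p3 is forced to False.
  then p2 is forced to False.

p1 = False, p2 = False, p3 = False, p4 = False, p5 = False, p6 = True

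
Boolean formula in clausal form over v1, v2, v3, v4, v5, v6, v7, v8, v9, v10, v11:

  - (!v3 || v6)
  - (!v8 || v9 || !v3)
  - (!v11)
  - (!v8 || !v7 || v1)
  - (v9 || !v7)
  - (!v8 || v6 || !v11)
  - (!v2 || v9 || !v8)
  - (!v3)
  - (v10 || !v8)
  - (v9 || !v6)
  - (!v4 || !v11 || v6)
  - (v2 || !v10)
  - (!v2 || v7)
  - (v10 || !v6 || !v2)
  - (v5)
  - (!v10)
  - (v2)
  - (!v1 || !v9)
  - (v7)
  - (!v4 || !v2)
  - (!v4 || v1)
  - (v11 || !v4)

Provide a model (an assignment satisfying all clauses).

Unit propagation: (!v11) forces v11 = False.
(!v3) is a unit clause, so v3 = False.
The clause (v5) is unit: v5 must be True.
(!v10) is a unit clause, so v10 = False.
Unit propagation: (!v8) forces v8 = False.
Unit propagation: (v2) forces v2 = True.
The clause (v7) is unit: v7 must be True.
(v9) is a unit clause, so v9 = True.
Unit propagation: (!v6) forces v6 = False.
(!v1) is a unit clause, so v1 = False.
The clause (!v4) is unit: v4 must be False.

v1 = F, v2 = T, v3 = F, v4 = F, v5 = T, v6 = F, v7 = T, v8 = F, v9 = T, v10 = F, v11 = F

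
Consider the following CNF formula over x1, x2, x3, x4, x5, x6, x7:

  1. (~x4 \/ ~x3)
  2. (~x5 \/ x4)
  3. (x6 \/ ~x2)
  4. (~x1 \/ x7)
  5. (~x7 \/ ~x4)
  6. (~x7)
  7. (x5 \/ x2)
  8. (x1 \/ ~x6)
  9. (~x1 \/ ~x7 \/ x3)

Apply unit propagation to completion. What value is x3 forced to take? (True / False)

False

(~x7) is a unit clause: x7 = False.
In (x7 \/ ~x1), x7 is now false; ~x1 must hold, so x1 = False.
(~x6 \/ x1) with x1 = False leaves only ~x6, so x6 = False.
From (~x2 \/ x6) and x6 = False: x2 = False.
(x2 \/ x5): since x2 = False, the clause reduces to (x5). x5 = True.
(~x5 \/ x4) with x5 = True leaves only x4, so x4 = True.
In (~x4 \/ ~x3), ~x4 is now false; ~x3 must hold, so x3 = False.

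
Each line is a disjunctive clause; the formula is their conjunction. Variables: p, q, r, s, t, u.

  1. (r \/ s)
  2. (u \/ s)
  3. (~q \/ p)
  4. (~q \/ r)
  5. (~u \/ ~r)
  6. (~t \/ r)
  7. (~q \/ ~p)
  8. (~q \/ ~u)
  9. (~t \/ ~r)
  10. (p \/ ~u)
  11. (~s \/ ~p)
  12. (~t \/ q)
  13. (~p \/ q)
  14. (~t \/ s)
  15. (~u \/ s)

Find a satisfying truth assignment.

p=False, q=False, r=True, s=True, t=False, u=False

Check each clause:
  1. (s \/ r) — r is true.
  2. (s \/ u) — s is true.
  3. (~q \/ p) — ~q is true.
  4. (~q \/ r) — r is true.
  5. (~r \/ ~u) — ~u is true.
  6. (~t \/ r) — r is true.
  7. (~q \/ ~p) — ~q is true.
  8. (~u \/ ~q) — ~u is true.
  9. (~t \/ ~r) — ~t is true.
  10. (p \/ ~u) — ~u is true.
  11. (~s \/ ~p) — ~p is true.
  12. (~t \/ q) — ~t is true.
  13. (q \/ ~p) — ~p is true.
  14. (s \/ ~t) — ~t is true.
  15. (~u \/ s) — ~u is true.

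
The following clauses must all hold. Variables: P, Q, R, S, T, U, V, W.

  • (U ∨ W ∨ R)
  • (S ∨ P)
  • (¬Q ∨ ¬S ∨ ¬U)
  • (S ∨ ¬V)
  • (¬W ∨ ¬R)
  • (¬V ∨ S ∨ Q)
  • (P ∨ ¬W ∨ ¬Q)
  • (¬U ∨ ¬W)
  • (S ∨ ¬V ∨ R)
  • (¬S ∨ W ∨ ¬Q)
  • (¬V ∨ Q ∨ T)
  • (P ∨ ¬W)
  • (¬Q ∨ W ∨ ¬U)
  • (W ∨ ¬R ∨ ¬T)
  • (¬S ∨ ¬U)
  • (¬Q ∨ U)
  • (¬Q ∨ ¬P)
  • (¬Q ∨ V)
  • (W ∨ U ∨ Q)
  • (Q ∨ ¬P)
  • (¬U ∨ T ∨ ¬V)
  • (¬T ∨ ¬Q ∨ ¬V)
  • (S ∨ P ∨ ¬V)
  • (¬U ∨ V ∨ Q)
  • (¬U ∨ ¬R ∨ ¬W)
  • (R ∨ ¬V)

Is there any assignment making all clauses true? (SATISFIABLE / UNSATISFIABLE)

UNSATISFIABLE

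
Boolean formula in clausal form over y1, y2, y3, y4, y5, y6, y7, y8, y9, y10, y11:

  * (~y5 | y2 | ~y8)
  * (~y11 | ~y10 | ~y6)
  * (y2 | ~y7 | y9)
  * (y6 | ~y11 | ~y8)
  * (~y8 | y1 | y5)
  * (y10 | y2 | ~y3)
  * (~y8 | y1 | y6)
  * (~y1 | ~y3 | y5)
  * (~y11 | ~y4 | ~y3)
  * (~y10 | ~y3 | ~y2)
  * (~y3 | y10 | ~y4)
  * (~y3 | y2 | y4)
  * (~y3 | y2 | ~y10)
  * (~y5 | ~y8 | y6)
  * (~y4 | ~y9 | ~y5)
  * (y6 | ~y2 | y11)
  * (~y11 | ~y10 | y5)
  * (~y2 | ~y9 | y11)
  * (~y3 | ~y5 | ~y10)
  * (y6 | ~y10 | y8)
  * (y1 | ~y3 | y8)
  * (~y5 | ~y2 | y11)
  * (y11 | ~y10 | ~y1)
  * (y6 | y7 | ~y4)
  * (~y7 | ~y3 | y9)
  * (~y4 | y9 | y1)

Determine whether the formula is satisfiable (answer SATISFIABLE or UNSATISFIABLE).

SATISFIABLE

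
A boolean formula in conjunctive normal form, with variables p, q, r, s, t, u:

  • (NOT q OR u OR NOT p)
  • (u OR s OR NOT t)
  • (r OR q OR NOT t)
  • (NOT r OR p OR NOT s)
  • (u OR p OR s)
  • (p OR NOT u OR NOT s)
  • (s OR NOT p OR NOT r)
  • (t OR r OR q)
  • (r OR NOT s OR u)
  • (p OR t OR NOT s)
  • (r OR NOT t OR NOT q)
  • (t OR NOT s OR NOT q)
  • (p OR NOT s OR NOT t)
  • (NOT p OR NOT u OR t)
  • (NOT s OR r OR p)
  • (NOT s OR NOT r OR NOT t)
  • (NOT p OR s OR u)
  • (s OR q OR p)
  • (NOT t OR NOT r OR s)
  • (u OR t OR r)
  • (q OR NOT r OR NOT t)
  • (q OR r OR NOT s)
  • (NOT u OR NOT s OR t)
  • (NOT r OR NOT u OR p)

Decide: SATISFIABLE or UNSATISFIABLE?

Set p = False and propagate.
Set q = True and propagate.
For the remaining variables, r = False, s = False, t = False, u = True works.
Every clause has at least one true literal under this assignment.
So p=0, q=1, r=0, s=0, t=0, u=1 is a satisfying assignment.

SATISFIABLE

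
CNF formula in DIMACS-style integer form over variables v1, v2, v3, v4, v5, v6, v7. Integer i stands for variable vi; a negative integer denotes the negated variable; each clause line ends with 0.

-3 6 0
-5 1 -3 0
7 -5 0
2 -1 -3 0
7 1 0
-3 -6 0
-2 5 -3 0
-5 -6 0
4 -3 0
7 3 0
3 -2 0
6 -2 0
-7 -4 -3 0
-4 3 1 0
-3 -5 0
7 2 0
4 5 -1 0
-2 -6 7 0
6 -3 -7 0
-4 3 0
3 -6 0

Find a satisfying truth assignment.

Try v1 = True.
Set v2 = False and propagate.
  then v3 is forced to False.
  then v7 is forced to True.
  then v4 is forced to False.
  then v5 is forced to True.
  then v6 is forced to False.
Check each clause:
  1. {¬v3, v6} — ¬v3 is true.
  2. {¬v5, v1, ¬v3} — v1 is true.
  3. {v7, ¬v5} — v7 is true.
  4. {¬v3, ¬v1, v2} — ¬v3 is true.
  5. {v7, v1} — v1 is true.
  6. {¬v6, ¬v3} — ¬v6 is true.
  7. {v5, ¬v2, ¬v3} — ¬v3 is true.
  8. {¬v6, ¬v5} — ¬v6 is true.
  9. {¬v3, v4} — ¬v3 is true.
  10. {v3, v7} — v7 is true.
  11. {¬v2, v3} — ¬v2 is true.
  12. {¬v2, v6} — ¬v2 is true.
  13. {¬v4, ¬v7, ¬v3} — ¬v4 is true.
  14. {v3, v1, ¬v4} — v1 is true.
  15. {¬v5, ¬v3} — ¬v3 is true.
  16. {v7, v2} — v7 is true.
  17. {v4, v5, ¬v1} — v5 is true.
  18. {¬v6, v7, ¬v2} — ¬v6 is true.
  19. {v6, ¬v7, ¬v3} — ¬v3 is true.
  20. {v3, ¬v4} — ¬v4 is true.
  21. {¬v6, v3} — ¬v6 is true.

v1 = True, v2 = False, v3 = False, v4 = False, v5 = True, v6 = False, v7 = True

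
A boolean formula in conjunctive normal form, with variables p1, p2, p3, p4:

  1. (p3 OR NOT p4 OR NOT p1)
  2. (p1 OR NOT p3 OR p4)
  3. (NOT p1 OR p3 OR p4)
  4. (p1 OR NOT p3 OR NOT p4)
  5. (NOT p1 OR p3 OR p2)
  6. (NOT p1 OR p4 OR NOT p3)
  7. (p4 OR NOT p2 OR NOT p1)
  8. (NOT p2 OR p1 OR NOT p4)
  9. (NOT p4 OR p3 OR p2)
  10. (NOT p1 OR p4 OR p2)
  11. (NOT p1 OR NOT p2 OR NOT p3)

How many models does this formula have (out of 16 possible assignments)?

3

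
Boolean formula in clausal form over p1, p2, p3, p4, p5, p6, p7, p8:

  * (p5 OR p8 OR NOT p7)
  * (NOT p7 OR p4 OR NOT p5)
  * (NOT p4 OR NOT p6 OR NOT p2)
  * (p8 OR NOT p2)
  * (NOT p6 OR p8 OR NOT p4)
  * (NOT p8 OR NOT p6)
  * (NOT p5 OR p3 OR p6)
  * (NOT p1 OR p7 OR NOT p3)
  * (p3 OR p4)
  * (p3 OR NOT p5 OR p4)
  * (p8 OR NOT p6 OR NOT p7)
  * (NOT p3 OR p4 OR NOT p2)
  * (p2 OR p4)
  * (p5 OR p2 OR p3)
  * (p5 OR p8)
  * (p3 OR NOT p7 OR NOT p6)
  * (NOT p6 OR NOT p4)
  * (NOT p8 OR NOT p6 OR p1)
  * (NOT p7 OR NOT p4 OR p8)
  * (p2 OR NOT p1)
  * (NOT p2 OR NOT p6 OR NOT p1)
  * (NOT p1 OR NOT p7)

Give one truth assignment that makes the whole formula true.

Set p1 = False and propagate.
The remaining clauses are satisfied by p2 = True, p3 = True, p4 = True, p5 = True, p6 = False, p7 = True, p8 = True.
Check each clause:
  1. (NOT p7 OR p5 OR p8) — p8 is true.
  2. (NOT p5 OR p4 OR NOT p7) — p4 is true.
  3. (NOT p2 OR NOT p4 OR NOT p6) — NOT p6 is true.
  4. (NOT p2 OR p8) — p8 is true.
  5. (NOT p6 OR p8 OR NOT p4) — p8 is true.
  6. (NOT p8 OR NOT p6) — NOT p6 is true.
  7. (NOT p5 OR p6 OR p3) — p3 is true.
  8. (NOT p3 OR NOT p1 OR p7) — NOT p1 is true.
  9. (p3 OR p4) — p3 is true.
  10. (p3 OR NOT p5 OR p4) — p3 is true.
  11. (p8 OR NOT p7 OR NOT p6) — p8 is true.
  12. (NOT p2 OR NOT p3 OR p4) — p4 is true.
  13. (p4 OR p2) — p2 is true.
  14. (p2 OR p3 OR p5) — p2 is true.
  15. (p8 OR p5) — p8 is true.
  16. (p3 OR NOT p6 OR NOT p7) — NOT p6 is true.
  17. (NOT p6 OR NOT p4) — NOT p6 is true.
  18. (NOT p8 OR p1 OR NOT p6) — NOT p6 is true.
  19. (NOT p4 OR NOT p7 OR p8) — p8 is true.
  20. (NOT p1 OR p2) — p2 is true.
  21. (NOT p6 OR NOT p2 OR NOT p1) — NOT p6 is true.
  22. (NOT p7 OR NOT p1) — NOT p1 is true.

p1=F, p2=T, p3=T, p4=T, p5=T, p6=F, p7=T, p8=T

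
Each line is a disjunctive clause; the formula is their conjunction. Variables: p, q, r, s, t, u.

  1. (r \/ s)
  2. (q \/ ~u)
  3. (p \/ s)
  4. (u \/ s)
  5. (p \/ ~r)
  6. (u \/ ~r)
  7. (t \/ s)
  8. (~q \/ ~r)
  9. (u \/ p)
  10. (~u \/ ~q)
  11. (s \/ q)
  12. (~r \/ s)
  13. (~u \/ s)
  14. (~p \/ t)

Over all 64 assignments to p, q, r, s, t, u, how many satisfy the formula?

2

The models are:
  p=1 q=0 r=0 s=1 t=1 u=0
  p=1 q=1 r=0 s=1 t=1 u=0
That's 2 in total.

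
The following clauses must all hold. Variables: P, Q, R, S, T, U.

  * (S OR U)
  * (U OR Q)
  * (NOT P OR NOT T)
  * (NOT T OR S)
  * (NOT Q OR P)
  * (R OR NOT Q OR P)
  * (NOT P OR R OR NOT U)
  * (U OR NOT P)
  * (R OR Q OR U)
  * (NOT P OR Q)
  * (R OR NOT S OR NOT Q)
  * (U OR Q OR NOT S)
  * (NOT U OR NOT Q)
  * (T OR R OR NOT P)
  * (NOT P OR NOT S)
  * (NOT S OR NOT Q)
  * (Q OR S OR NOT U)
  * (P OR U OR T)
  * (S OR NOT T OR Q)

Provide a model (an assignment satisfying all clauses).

P=F  Q=F  R=F  S=T  T=F  U=T

Set P = False and propagate.
  then Q is forced to False.
  then U is forced to True.
  then S is forced to True.
R, T are now unconstrained; take R = False, T = False.
Check each clause:
  1. (S OR U) — S is true.
  2. (Q OR U) — U is true.
  3. (NOT T OR NOT P) — NOT T is true.
  4. (S OR NOT T) — NOT T is true.
  5. (P OR NOT Q) — NOT Q is true.
  6. (R OR NOT Q OR P) — NOT Q is true.
  7. (NOT P OR R OR NOT U) — NOT P is true.
  8. (U OR NOT P) — U is true.
  9. (U OR R OR Q) — U is true.
  10. (Q OR NOT P) — NOT P is true.
  11. (R OR NOT S OR NOT Q) — NOT Q is true.
  12. (NOT S OR U OR Q) — U is true.
  13. (NOT Q OR NOT U) — NOT Q is true.
  14. (NOT P OR R OR T) — NOT P is true.
  15. (NOT P OR NOT S) — NOT P is true.
  16. (NOT Q OR NOT S) — NOT Q is true.
  17. (NOT U OR Q OR S) — S is true.
  18. (U OR T OR P) — U is true.
  19. (NOT T OR S OR Q) — NOT T is true.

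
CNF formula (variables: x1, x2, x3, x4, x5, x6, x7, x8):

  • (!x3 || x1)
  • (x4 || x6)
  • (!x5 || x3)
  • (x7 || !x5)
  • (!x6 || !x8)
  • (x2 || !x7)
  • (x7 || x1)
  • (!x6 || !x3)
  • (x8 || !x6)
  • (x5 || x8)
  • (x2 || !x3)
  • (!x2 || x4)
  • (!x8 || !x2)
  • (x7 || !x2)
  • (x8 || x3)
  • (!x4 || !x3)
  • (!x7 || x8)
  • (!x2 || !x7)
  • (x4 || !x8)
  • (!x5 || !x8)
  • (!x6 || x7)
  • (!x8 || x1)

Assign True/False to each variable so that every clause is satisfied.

x1 occurs only positively in the remaining clauses — set x1 = True.
Set x2 = False and propagate.
  then x7 is forced to False.
  then x5 is forced to False.
  then x8 is forced to True.
  then x6 is forced to False.
  then x4 is forced to True.
  then x3 is forced to False.
Every clause has at least one true literal under this assignment.

x1=T  x2=F  x3=F  x4=T  x5=F  x6=F  x7=F  x8=T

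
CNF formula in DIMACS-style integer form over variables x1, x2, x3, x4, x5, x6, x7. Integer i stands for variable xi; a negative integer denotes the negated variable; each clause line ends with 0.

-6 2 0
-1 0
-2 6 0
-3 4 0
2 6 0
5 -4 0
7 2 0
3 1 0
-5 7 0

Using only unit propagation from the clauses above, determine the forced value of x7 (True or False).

True

Unit clause (!x1) sets x1 = False.
From (x1 || x3) and x1 = False: x3 = True.
(x4 || !x3): since x3 = True, the clause reduces to (x4). x4 = True.
(!x4 || x5) with x4 = True leaves only x5, so x5 = True.
(x7 || !x5): since x5 = True, the clause reduces to (x7). x7 = True.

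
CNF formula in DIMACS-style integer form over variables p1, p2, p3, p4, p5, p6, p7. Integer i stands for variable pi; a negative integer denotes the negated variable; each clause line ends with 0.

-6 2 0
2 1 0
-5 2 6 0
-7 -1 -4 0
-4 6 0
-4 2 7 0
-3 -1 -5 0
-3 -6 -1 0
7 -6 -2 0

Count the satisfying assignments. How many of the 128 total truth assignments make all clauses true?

28

Case analysis on p2 and p6:
  p2=T, p6=T: p5 free; 5 ways for (p1,p3,p4,p7) × 2^1 = 10.
  p2=T, p6=F: p7 free; 7 ways for (p1,p3,p4,p5) × 2^1 = 14.
  p2=F, p6=T: a clause becomes empty — 0.
  p2=F, p6=F: remaining (p1,p3,p4,p5,p7) ∈ {(T,F,F,F,F); (T,F,F,F,T); (T,T,F,F,F); (T,T,F,F,T)} — 4.
Total: 10 + 14 + 0 + 4 = 28.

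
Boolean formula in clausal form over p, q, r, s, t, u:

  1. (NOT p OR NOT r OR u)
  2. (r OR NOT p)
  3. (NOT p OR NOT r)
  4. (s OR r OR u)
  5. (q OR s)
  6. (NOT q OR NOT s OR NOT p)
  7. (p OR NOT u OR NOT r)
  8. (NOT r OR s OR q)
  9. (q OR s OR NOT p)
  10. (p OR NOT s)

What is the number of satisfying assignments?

4

The models are:
  p=0 q=1 r=0 s=0 t=0 u=1
  p=0 q=1 r=0 s=0 t=1 u=1
  p=0 q=1 r=1 s=0 t=0 u=0
  p=0 q=1 r=1 s=0 t=1 u=0
That's 4 in total.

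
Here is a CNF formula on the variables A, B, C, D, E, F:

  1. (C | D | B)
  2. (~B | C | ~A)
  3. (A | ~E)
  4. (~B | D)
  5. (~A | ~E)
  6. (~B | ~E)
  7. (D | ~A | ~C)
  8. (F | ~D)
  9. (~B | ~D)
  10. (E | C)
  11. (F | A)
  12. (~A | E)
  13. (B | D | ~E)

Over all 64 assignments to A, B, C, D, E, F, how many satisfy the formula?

2

The models are:
  A=0 B=0 C=1 D=0 E=0 F=1
  A=0 B=0 C=1 D=1 E=0 F=1
That's 2 in total.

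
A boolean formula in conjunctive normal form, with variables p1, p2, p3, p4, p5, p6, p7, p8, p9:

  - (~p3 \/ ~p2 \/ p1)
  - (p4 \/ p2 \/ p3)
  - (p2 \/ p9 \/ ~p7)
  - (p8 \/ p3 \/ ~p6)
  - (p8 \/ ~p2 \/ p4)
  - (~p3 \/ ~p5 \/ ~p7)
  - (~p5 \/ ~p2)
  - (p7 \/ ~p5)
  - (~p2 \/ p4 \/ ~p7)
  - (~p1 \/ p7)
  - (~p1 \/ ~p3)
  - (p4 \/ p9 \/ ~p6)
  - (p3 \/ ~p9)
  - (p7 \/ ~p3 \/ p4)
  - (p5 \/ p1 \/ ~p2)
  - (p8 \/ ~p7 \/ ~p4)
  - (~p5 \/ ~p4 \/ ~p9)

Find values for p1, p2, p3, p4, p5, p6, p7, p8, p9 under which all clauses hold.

p1 = False, p2 = False, p3 = True, p4 = True, p5 = False, p6 = True, p7 = False, p8 = True, p9 = False

p8 occurs only positively in the remaining clauses — set p8 = True.
Try p1 = False.
Try p2 = False.
Branch on p3: take p3 = True.
The remaining clauses are satisfied by p4 = True, p5 = False, p6 = True, p7 = False, p9 = False.
Every clause has at least one true literal under this assignment.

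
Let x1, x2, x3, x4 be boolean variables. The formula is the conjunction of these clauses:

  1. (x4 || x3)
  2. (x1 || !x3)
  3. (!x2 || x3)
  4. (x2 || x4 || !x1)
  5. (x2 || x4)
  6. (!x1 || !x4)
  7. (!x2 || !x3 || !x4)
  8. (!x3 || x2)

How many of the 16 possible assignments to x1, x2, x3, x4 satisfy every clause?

2

The models are:
  x1=F x2=F x3=F x4=T
  x1=T x2=T x3=T x4=F
Count: 2.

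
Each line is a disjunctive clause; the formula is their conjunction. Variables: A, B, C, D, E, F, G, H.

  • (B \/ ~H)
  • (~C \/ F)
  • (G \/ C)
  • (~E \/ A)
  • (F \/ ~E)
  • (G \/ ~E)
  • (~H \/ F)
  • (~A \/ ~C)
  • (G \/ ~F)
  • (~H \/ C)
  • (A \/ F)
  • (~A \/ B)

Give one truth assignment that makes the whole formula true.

Pure literal: E appears only negated; assign E = False.
Pure literal: G appears only positively; assign G = True.
Branch on A: take A = False.
  then F is forced to True.
Branch on B: take B = False.
  then H is forced to False.
C, D are now unconstrained; take C = False, D = False.
Every clause has at least one true literal under this assignment.

A = False, B = False, C = False, D = False, E = False, F = True, G = True, H = False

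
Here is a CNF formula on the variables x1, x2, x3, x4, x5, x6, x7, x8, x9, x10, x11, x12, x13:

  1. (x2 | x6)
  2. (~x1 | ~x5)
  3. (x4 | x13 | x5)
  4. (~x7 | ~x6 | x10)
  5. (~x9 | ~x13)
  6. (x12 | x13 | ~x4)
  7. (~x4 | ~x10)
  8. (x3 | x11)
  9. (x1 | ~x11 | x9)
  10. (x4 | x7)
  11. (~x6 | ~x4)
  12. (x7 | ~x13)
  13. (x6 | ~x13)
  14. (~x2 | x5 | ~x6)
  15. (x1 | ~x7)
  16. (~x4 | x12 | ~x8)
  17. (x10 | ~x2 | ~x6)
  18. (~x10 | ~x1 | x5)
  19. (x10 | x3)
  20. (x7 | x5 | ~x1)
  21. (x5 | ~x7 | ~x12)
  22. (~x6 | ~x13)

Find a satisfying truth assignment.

x1 = False, x2 = True, x3 = True, x4 = True, x5 = False, x6 = False, x7 = False, x8 = True, x9 = True, x10 = False, x11 = False, x12 = True, x13 = False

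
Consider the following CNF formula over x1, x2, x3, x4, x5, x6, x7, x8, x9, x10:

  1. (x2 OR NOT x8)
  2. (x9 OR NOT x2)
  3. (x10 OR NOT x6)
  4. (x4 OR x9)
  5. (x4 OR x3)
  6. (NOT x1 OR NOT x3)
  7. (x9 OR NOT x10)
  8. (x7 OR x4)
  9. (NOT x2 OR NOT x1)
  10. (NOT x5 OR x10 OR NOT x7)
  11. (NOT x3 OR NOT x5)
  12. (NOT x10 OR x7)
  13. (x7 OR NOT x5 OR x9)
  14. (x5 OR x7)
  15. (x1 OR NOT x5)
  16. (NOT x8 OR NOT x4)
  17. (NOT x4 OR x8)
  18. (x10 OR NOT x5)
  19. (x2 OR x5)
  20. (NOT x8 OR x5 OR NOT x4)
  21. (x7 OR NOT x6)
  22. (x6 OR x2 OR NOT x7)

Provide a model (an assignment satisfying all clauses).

x1=False, x2=True, x3=True, x4=False, x5=False, x6=False, x7=True, x8=False, x9=True, x10=True

Check each clause:
  1. (NOT x8 OR x2) — NOT x8 is true.
  2. (NOT x2 OR x9) — x9 is true.
  3. (x10 OR NOT x6) — x10 is true.
  4. (x9 OR x4) — x9 is true.
  5. (x3 OR x4) — x3 is true.
  6. (NOT x3 OR NOT x1) — NOT x1 is true.
  7. (NOT x10 OR x9) — x9 is true.
  8. (x4 OR x7) — x7 is true.
  9. (NOT x1 OR NOT x2) — NOT x1 is true.
  10. (NOT x7 OR x10 OR NOT x5) — x10 is true.
  11. (NOT x3 OR NOT x5) — NOT x5 is true.
  12. (x7 OR NOT x10) — x7 is true.
  13. (x7 OR NOT x5 OR x9) — x9 is true.
  14. (x7 OR x5) — x7 is true.
  15. (x1 OR NOT x5) — NOT x5 is true.
  16. (NOT x8 OR NOT x4) — NOT x8 is true.
  17. (NOT x4 OR x8) — NOT x4 is true.
  18. (x10 OR NOT x5) — x10 is true.
  19. (x5 OR x2) — x2 is true.
  20. (x5 OR NOT x8 OR NOT x4) — NOT x8 is true.
  21. (NOT x6 OR x7) — NOT x6 is true.
  22. (x6 OR x2 OR NOT x7) — x2 is true.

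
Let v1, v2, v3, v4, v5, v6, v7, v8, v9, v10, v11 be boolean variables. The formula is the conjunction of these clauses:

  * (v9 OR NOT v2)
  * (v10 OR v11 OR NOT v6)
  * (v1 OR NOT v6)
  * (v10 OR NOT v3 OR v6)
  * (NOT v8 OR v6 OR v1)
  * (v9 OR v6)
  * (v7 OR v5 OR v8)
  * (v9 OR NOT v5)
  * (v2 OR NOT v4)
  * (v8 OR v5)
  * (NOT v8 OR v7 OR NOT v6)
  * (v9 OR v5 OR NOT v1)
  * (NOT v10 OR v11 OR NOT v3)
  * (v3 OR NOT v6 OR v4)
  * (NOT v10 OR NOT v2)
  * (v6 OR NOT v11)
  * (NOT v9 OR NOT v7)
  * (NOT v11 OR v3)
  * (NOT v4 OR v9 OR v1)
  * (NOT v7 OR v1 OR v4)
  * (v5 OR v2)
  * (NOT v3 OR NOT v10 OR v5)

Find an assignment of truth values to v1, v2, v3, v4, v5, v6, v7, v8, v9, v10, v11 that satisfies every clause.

Set v1 = True and propagate.
Set v2 = False and propagate.
  then v4 is forced to False.
  then v5 is forced to True.
  then v9 is forced to True.
  then v7 is forced to False.
The remaining clauses are satisfied by v3 = True, v6 = True, v8 = False, v10 = True, v11 = True.
Every clause has at least one true literal under this assignment.

v1=T, v2=F, v3=T, v4=F, v5=T, v6=T, v7=F, v8=F, v9=T, v10=T, v11=T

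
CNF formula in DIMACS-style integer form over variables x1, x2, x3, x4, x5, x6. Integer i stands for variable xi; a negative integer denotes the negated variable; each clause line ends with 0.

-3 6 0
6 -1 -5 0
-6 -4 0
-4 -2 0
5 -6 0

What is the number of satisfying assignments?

Case analysis on x6 and x4:
  x6=1, x4=1: a clause becomes empty — 0.
  x6=1, x4=0: forces x5=1; x1, x2, x3 free → 2^3 = 8.
  x6=0, x4=1: remaining (x1,x2,x3,x5) ∈ {(0,0,0,0); (0,0,0,1); (1,0,0,0)} — 3.
  x6=0, x4=0: x2 free; 3 ways for (x1,x3,x5) × 2^1 = 6.
Total: 0 + 8 + 3 + 6 = 17.

17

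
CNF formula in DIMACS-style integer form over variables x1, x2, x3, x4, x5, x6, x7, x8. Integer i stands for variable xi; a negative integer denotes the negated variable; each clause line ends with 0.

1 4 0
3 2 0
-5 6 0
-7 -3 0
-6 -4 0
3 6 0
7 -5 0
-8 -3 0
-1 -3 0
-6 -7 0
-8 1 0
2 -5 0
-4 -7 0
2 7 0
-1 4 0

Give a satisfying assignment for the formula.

x1 = F, x2 = T, x3 = T, x4 = T, x5 = F, x6 = F, x7 = F, x8 = F

Pure literal: x2 appears only positively; assign x2 = True.
Pure literal: x5 appears only negated; assign x5 = False.
Branch on x1: take x1 = False.
  then x4 is forced to True.
  then x6 is forced to False.
  then x3 is forced to True.
  then x7 is forced to False.
  then x8 is forced to False.
Every clause has at least one true literal under this assignment.
Check each clause:
  1. (x4 || x1) — x4 is true.
  2. (x3 || x2) — x2 is true.
  3. (x6 || !x5) — !x5 is true.
  4. (!x3 || !x7) — !x7 is true.
  5. (!x4 || !x6) — !x6 is true.
  6. (x6 || x3) — x3 is true.
  7. (!x5 || x7) — !x5 is true.
  8. (!x8 || !x3) — !x8 is true.
  9. (!x1 || !x3) — !x1 is true.
  10. (!x6 || !x7) — !x7 is true.
  11. (x1 || !x8) — !x8 is true.
  12. (!x5 || x2) — x2 is true.
  13. (!x7 || !x4) — !x7 is true.
  14. (x2 || x7) — x2 is true.
  15. (!x1 || x4) — x4 is true.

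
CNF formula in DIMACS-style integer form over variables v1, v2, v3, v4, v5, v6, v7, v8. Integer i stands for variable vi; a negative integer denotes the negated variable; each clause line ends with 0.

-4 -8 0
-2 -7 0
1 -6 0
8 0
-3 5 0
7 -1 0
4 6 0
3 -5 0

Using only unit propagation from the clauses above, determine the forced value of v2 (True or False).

False

(v8) stands alone — v8 = True.
(¬v4 ∨ ¬v8) with v8 = True leaves only ¬v4, so v4 = False.
(v6 ∨ v4) with v4 = False leaves only v6, so v6 = True.
In (v1 ∨ ¬v6), ¬v6 is now false; v1 must hold, so v1 = True.
(¬v1 ∨ v7) with v1 = True leaves only v7, so v7 = True.
(¬v7 ∨ ¬v2) with v7 = True leaves only ¬v2, so v2 = False.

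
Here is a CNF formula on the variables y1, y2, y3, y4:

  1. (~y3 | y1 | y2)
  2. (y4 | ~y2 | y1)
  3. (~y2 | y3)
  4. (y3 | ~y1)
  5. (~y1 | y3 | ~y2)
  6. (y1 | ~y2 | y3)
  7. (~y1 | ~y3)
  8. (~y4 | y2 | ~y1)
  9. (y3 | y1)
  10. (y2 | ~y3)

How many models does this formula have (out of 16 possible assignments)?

The models are:
  y1=0 y2=1 y3=1 y4=1
Count: 1.

1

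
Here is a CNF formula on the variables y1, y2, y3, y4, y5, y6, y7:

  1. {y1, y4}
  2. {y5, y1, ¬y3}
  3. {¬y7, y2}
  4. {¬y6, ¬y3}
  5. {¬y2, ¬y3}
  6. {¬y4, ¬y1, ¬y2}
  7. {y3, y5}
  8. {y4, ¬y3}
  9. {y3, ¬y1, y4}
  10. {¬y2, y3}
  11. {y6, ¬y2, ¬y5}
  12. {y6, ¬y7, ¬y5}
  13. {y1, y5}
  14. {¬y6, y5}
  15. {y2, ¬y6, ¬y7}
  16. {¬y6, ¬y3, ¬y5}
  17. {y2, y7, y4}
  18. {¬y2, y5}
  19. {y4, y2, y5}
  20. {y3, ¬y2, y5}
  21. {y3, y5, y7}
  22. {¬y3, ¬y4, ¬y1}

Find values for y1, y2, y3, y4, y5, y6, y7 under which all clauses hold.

Try y1 = False.
  then y4 is forced to True.
  then y5 is forced to True.
Set y2 = False and propagate.
  then y7 is forced to False.
The remaining clauses are satisfied by y3 = False, y6 = False.

y1=False, y2=False, y3=False, y4=True, y5=True, y6=False, y7=False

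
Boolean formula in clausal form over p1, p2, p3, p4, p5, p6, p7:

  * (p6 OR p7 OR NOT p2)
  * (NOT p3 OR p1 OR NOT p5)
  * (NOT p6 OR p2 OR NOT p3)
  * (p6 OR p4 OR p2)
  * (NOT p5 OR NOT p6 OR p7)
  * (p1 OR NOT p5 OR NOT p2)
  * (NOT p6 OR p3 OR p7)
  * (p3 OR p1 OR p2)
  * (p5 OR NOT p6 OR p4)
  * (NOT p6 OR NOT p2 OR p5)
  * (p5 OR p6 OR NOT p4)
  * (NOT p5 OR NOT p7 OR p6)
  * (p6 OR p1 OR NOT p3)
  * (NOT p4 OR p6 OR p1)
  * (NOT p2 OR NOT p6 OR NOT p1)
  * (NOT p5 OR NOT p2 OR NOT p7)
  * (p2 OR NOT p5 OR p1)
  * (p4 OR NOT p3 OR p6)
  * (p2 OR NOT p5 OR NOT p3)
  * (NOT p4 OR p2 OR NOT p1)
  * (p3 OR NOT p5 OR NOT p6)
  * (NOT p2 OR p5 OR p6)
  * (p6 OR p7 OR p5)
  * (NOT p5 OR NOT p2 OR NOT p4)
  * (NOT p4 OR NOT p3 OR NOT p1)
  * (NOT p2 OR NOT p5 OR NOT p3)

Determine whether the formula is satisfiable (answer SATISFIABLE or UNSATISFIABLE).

p6 = True:
  p2 = True:
    propagation gives p5=True, p7=True; an empty clause results — contradiction.
  p2 = False:
    propagation gives p3=False, p7=True, p1=True, p4=False; an empty clause results — contradiction.
p6 = False:
  p2 = True:
    propagation gives p7=True, p5=False; an empty clause results — contradiction.
  p2 = False:
    propagation gives p4=True, p5=True, p7=False, p1=True; an empty clause results — contradiction.
Every branch closes, so no satisfying assignment exists.

UNSATISFIABLE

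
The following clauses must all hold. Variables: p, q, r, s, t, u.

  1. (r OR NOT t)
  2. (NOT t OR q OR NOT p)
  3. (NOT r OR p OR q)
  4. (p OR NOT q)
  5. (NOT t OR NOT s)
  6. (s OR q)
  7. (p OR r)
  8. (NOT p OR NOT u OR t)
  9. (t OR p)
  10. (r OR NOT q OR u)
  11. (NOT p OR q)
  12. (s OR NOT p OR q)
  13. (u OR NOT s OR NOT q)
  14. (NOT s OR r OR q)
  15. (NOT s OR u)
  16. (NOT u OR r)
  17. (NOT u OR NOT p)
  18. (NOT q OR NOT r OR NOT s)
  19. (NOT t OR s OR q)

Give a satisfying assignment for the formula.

p=T  q=T  r=T  s=F  t=F  u=F

Check each clause:
  1. (r OR NOT t) — r is true.
  2. (NOT p OR NOT t OR q) — q is true.
  3. (p OR q OR NOT r) — p is true.
  4. (p OR NOT q) — p is true.
  5. (NOT s OR NOT t) — NOT t is true.
  6. (q OR s) — q is true.
  7. (r OR p) — p is true.
  8. (NOT u OR NOT p OR t) — NOT u is true.
  9. (t OR p) — p is true.
  10. (NOT q OR r OR u) — r is true.
  11. (NOT p OR q) — q is true.
  12. (q OR s OR NOT p) — q is true.
  13. (NOT s OR NOT q OR u) — NOT s is true.
  14. (NOT s OR q OR r) — q is true.
  15. (NOT s OR u) — NOT s is true.
  16. (NOT u OR r) — NOT u is true.
  17. (NOT u OR NOT p) — NOT u is true.
  18. (NOT q OR NOT r OR NOT s) — NOT s is true.
  19. (s OR NOT t OR q) — q is true.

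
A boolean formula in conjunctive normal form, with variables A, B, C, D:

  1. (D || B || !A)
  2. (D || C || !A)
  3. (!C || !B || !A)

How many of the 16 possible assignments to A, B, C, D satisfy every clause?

Split on A, then B.
  A=T, B=T: remaining (C,D) ∈ {(F,T)} — 1.
  A=T, B=F: remaining (C,D) ∈ {(F,T); (T,T)} — 2.
  A=F, B=T: remaining (C,D) ∈ {(F,F); (F,T); (T,F); (T,T)} — 4.
  A=F, B=F: remaining (C,D) ∈ {(F,F); (F,T); (T,F); (T,T)} — 4.
Total: 1 + 2 + 4 + 4 = 11.

11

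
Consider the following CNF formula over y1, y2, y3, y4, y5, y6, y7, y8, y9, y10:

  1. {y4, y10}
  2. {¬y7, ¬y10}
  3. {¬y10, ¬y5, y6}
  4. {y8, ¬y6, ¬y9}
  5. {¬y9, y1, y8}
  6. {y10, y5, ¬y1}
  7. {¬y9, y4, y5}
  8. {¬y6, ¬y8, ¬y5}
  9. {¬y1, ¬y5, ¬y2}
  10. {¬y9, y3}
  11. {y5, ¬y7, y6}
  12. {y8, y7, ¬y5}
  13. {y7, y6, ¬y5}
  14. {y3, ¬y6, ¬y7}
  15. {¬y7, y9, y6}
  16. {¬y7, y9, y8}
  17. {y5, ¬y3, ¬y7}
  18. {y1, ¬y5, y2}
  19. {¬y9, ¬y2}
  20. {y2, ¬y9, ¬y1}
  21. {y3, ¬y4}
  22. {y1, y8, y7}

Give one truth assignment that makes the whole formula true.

y1=T  y2=F  y3=F  y4=F  y5=F  y6=T  y7=F  y8=T  y9=F  y10=T

Try y1 = True.
Try y2 = False.
  then y9 is forced to False.
Set y3 = False and propagate.
  then y4 is forced to False.
  then y10 is forced to True.
  then y7 is forced to False.
For the remaining variables, y5 = False, y6 = True, y8 = True works.
Every clause has at least one true literal under this assignment.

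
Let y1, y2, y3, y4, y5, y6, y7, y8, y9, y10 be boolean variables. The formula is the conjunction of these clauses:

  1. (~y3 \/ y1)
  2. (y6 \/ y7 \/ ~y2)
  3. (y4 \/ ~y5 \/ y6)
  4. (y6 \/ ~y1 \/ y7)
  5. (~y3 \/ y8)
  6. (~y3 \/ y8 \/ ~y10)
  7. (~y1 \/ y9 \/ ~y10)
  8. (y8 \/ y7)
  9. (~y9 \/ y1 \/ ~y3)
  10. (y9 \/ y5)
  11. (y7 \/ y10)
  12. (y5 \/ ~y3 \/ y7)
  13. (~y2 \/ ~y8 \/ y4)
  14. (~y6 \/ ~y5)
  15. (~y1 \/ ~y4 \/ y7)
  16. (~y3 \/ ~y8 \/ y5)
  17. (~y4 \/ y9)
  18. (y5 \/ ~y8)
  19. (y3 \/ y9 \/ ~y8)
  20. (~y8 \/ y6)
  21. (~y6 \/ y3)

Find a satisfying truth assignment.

y1=1  y2=0  y3=0  y4=1  y5=1  y6=0  y7=1  y8=0  y9=1  y10=0

Check each clause:
  1. (y1 \/ ~y3) — y1 is true.
  2. (~y2 \/ y6 \/ y7) — ~y2 is true.
  3. (y4 \/ y6 \/ ~y5) — y4 is true.
  4. (y7 \/ ~y1 \/ y6) — y7 is true.
  5. (y8 \/ ~y3) — ~y3 is true.
  6. (~y10 \/ y8 \/ ~y3) — ~y3 is true.
  7. (y9 \/ ~y1 \/ ~y10) — y9 is true.
  8. (y8 \/ y7) — y7 is true.
  9. (~y9 \/ y1 \/ ~y3) — y1 is true.
  10. (y5 \/ y9) — y9 is true.
  11. (y7 \/ y10) — y7 is true.
  12. (y7 \/ ~y3 \/ y5) — y5 is true.
  13. (~y8 \/ y4 \/ ~y2) — ~y8 is true.
  14. (~y6 \/ ~y5) — ~y6 is true.
  15. (~y1 \/ y7 \/ ~y4) — y7 is true.
  16. (y5 \/ ~y8 \/ ~y3) — ~y8 is true.
  17. (~y4 \/ y9) — y9 is true.
  18. (y5 \/ ~y8) — ~y8 is true.
  19. (y9 \/ ~y8 \/ y3) — ~y8 is true.
  20. (~y8 \/ y6) — ~y8 is true.
  21. (y3 \/ ~y6) — ~y6 is true.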